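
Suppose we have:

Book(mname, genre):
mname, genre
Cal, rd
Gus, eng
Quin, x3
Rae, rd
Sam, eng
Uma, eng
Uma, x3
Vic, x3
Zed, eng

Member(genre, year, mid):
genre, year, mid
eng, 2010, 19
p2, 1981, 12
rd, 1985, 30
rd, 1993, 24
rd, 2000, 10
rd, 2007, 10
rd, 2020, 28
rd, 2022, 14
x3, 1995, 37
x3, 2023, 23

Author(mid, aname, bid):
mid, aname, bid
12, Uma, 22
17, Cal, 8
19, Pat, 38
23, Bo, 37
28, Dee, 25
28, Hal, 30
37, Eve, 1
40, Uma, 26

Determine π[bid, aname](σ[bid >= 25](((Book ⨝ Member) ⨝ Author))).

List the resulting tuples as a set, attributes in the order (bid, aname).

{(25, Dee), (30, Hal), (37, Bo), (38, Pat)}

Natural join on genre: {(Cal, rd, 1985, 30), (Cal, rd, 1993, 24), (Cal, rd, 2000, 10), (Cal, rd, 2007, 10), (Cal, rd, 2020, 28), (Cal, rd, 2022, 14), (Gus, eng, 2010, 19), (Quin, x3, 1995, 37), (Quin, x3, 2023, 23), (Rae, rd, 1985, 30), (Rae, rd, 1993, 24), (Rae, rd, 2000, 10), (Rae, rd, 2007, 10), (Rae, rd, 2020, 28), (Rae, rd, 2022, 14), (Sam, eng, 2010, 19), (Uma, eng, 2010, 19), (Uma, x3, 1995, 37), (Uma, x3, 2023, 23), (Vic, x3, 1995, 37), (Vic, x3, 2023, 23), (Zed, eng, 2010, 19)}
Natural join on mid: {(Cal, rd, 2020, 28, Dee, 25), (Cal, rd, 2020, 28, Hal, 30), (Gus, eng, 2010, 19, Pat, 38), (Quin, x3, 1995, 37, Eve, 1), (Quin, x3, 2023, 23, Bo, 37), (Rae, rd, 2020, 28, Dee, 25), (Rae, rd, 2020, 28, Hal, 30), (Sam, eng, 2010, 19, Pat, 38), (Uma, eng, 2010, 19, Pat, 38), (Uma, x3, 1995, 37, Eve, 1), (Uma, x3, 2023, 23, Bo, 37), (Vic, x3, 1995, 37, Eve, 1), (Vic, x3, 2023, 23, Bo, 37), (Zed, eng, 2010, 19, Pat, 38)}
σ[bid >= 25]: keep tuples satisfying bid >= 25 → {(Cal, rd, 2020, 28, Dee, 25), (Cal, rd, 2020, 28, Hal, 30), (Gus, eng, 2010, 19, Pat, 38), (Quin, x3, 2023, 23, Bo, 37), (Rae, rd, 2020, 28, Dee, 25), (Rae, rd, 2020, 28, Hal, 30), (Sam, eng, 2010, 19, Pat, 38), (Uma, eng, 2010, 19, Pat, 38), (Uma, x3, 2023, 23, Bo, 37), (Vic, x3, 2023, 23, Bo, 37), (Zed, eng, 2010, 19, Pat, 38)}
Projecting to bid, aname (7 duplicate(s) eliminated): {(25, Dee), (30, Hal), (37, Bo), (38, Pat)}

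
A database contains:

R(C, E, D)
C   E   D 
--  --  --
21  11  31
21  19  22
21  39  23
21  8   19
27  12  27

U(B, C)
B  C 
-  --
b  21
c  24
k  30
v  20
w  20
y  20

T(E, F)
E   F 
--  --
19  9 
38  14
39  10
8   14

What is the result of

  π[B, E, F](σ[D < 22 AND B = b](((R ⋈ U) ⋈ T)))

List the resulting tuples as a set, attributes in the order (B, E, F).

{(b, 8, 14)}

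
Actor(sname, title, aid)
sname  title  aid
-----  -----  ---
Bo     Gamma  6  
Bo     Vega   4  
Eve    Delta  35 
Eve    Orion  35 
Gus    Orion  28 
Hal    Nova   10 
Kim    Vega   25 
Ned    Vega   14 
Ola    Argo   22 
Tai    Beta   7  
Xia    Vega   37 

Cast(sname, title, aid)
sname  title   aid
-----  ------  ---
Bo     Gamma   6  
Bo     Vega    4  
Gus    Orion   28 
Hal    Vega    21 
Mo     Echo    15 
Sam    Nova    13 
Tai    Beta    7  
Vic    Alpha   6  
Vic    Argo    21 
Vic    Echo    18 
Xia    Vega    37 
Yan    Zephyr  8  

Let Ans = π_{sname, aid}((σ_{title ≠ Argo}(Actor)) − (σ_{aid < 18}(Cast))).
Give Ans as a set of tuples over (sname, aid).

Filtering on title ≠ Argo leaves {(Bo, Gamma, 6), (Bo, Vega, 4), (Eve, Delta, 35), (Eve, Orion, 35), (Gus, Orion, 28), (Hal, Nova, 10), (Kim, Vega, 25), (Ned, Vega, 14), (Tai, Beta, 7), (Xia, Vega, 37)}.
Filtering on aid < 18 leaves {(Bo, Gamma, 6), (Bo, Vega, 4), (Mo, Echo, 15), (Sam, Nova, 13), (Tai, Beta, 7), (Vic, Alpha, 6), (Yan, Zephyr, 8)}.
Set difference of the two operands is {(Eve, Delta, 35), (Eve, Orion, 35), (Gus, Orion, 28), (Hal, Nova, 10), (Kim, Vega, 25), (Ned, Vega, 14), (Xia, Vega, 37)}.
Keep only column(s) sname, aid (1 duplicate(s) eliminated): {(Eve, 35), (Gus, 28), (Hal, 10), (Kim, 25), (Ned, 14), (Xia, 37)}

{(Eve, 35), (Gus, 28), (Hal, 10), (Kim, 25), (Ned, 14), (Xia, 37)}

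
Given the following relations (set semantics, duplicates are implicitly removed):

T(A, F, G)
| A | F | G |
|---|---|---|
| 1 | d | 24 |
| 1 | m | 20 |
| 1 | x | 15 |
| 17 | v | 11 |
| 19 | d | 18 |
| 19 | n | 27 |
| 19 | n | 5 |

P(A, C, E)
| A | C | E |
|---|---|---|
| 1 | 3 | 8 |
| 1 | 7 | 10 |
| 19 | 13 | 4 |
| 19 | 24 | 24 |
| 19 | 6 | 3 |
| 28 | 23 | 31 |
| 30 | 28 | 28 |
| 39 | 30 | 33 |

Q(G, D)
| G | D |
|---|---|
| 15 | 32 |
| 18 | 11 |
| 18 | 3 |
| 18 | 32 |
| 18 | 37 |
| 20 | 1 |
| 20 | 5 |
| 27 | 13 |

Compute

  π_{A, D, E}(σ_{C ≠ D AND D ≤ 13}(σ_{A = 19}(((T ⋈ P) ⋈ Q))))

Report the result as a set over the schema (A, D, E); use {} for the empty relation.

{(19, 11, 24), (19, 11, 3), (19, 11, 4), (19, 13, 24), (19, 13, 3), (19, 3, 24), (19, 3, 3), (19, 3, 4)}

Joining T and P on A yields {(1, d, 24, 3, 8), (1, d, 24, 7, 10), (1, m, 20, 3, 8), (1, m, 20, 7, 10), (1, x, 15, 3, 8), (1, x, 15, 7, 10), (19, d, 18, 13, 4), (19, d, 18, 24, 24), (19, d, 18, 6, 3), (19, n, 27, 13, 4), (19, n, 27, 24, 24), (19, n, 27, 6, 3), (19, n, 5, 13, 4), (19, n, 5, 24, 24), (19, n, 5, 6, 3)}.
Joining (T ⋈ P) and Q on G yields {(1, m, 20, 3, 8, 1), (1, m, 20, 3, 8, 5), (1, m, 20, 7, 10, 1), (1, m, 20, 7, 10, 5), (1, x, 15, 3, 8, 32), (1, x, 15, 7, 10, 32), (19, d, 18, 13, 4, 11), (19, d, 18, 13, 4, 3), (19, d, 18, 13, 4, 32), (19, d, 18, 13, 4, 37), (19, d, 18, 24, 24, 11), (19, d, 18, 24, 24, 3), (19, d, 18, 24, 24, 32), (19, d, 18, 24, 24, 37), (19, d, 18, 6, 3, 11), (19, d, 18, 6, 3, 3), (19, d, 18, 6, 3, 32), (19, d, 18, 6, 3, 37), (19, n, 27, 13, 4, 13), (19, n, 27, 24, 24, 13), (19, n, 27, 6, 3, 13)}.
σ[A = 19]: keep tuples satisfying A = 19 → {(19, d, 18, 13, 4, 11), (19, d, 18, 13, 4, 3), (19, d, 18, 13, 4, 32), (19, d, 18, 13, 4, 37), (19, d, 18, 24, 24, 11), (19, d, 18, 24, 24, 3), (19, d, 18, 24, 24, 32), (19, d, 18, 24, 24, 37), (19, d, 18, 6, 3, 11), (19, d, 18, 6, 3, 3), (19, d, 18, 6, 3, 32), (19, d, 18, 6, 3, 37), (19, n, 27, 13, 4, 13), (19, n, 27, 24, 24, 13), (19, n, 27, 6, 3, 13)}
σ[C ≠ D AND D ≤ 13]: keep tuples satisfying C ≠ D AND D ≤ 13 → {(19, d, 18, 13, 4, 11), (19, d, 18, 13, 4, 3), (19, d, 18, 24, 24, 11), (19, d, 18, 24, 24, 3), (19, d, 18, 6, 3, 11), (19, d, 18, 6, 3, 3), (19, n, 27, 24, 24, 13), (19, n, 27, 6, 3, 13)}
π_{A, D, E} gives {(19, 11, 24), (19, 11, 3), (19, 11, 4), (19, 13, 24), (19, 13, 3), (19, 3, 24), (19, 3, 3), (19, 3, 4)}.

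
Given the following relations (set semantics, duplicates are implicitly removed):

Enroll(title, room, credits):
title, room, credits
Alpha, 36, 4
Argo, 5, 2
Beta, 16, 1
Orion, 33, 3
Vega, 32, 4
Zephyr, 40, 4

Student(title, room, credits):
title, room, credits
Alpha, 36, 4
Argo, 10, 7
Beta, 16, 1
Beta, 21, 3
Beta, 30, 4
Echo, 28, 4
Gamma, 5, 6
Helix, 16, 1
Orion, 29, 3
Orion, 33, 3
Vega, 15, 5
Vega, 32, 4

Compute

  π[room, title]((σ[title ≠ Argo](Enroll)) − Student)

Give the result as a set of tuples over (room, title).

Filtering on title ≠ Argo leaves {(Alpha, 36, 4), (Beta, 16, 1), (Orion, 33, 3), (Vega, 32, 4), (Zephyr, 40, 4)}.
Set difference of the two operands is {(Zephyr, 40, 4)}.
Keep only column(s) room, title: {(40, Zephyr)}

{(40, Zephyr)}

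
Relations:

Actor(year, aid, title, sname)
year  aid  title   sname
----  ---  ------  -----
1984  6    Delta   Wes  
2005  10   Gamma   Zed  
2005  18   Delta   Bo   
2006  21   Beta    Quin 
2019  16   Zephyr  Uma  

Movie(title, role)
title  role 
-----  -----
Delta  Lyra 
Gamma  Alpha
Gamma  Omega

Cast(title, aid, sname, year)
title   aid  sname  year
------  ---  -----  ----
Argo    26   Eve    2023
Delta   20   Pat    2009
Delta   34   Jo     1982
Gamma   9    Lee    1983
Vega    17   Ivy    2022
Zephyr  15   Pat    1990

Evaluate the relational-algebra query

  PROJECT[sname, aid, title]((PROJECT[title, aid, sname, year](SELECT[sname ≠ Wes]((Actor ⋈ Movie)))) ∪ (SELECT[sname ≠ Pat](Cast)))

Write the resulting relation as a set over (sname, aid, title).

Joining Actor and Movie on title yields {(1984, 6, Delta, Wes, Lyra), (2005, 10, Gamma, Zed, Alpha), (2005, 10, Gamma, Zed, Omega), (2005, 18, Delta, Bo, Lyra)}.
σ[sname ≠ Wes]: keep tuples satisfying sname ≠ Wes → {(2005, 10, Gamma, Zed, Alpha), (2005, 10, Gamma, Zed, Omega), (2005, 18, Delta, Bo, Lyra)}
π[title, aid, sname, year]: project onto (title, aid, sname, year) (1 duplicate(s) eliminated) → {(Delta, 18, Bo, 2005), (Gamma, 10, Zed, 2005)}
σ[sname ≠ Pat]: keep tuples satisfying sname ≠ Pat → {(Argo, 26, Eve, 2023), (Delta, 34, Jo, 1982), (Gamma, 9, Lee, 1983), (Vega, 17, Ivy, 2022)}
Taking the union: {(Argo, 26, Eve, 2023), (Delta, 18, Bo, 2005), (Delta, 34, Jo, 1982), (Gamma, 10, Zed, 2005), (Gamma, 9, Lee, 1983), (Vega, 17, Ivy, 2022)}
π[sname, aid, title]: project onto (sname, aid, title) → {(Bo, 18, Delta), (Eve, 26, Argo), (Ivy, 17, Vega), (Jo, 34, Delta), (Lee, 9, Gamma), (Zed, 10, Gamma)}

{(Bo, 18, Delta), (Eve, 26, Argo), (Ivy, 17, Vega), (Jo, 34, Delta), (Lee, 9, Gamma), (Zed, 10, Gamma)}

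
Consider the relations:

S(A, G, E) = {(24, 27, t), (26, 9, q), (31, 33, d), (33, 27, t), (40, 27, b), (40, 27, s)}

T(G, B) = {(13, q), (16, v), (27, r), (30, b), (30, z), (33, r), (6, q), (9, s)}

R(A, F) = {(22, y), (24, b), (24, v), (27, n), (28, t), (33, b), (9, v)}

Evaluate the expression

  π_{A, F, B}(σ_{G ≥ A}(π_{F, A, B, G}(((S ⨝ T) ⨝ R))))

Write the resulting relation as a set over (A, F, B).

{(24, b, r), (24, v, r)}

Joining S and T on G yields {(24, 27, t, r), (26, 9, q, s), (31, 33, d, r), (33, 27, t, r), (40, 27, b, r), (40, 27, s, r)}.
Joining (S ⨝ T) and R on A yields {(24, 27, t, r, b), (24, 27, t, r, v), (33, 27, t, r, b)}.
π[F, A, B, G]: project onto (F, A, B, G) → {(b, 24, r, 27), (b, 33, r, 27), (v, 24, r, 27)}
Selection G ≥ A: {(b, 24, r, 27), (v, 24, r, 27)}
π[A, F, B]: project onto (A, F, B) → {(24, b, r), (24, v, r)}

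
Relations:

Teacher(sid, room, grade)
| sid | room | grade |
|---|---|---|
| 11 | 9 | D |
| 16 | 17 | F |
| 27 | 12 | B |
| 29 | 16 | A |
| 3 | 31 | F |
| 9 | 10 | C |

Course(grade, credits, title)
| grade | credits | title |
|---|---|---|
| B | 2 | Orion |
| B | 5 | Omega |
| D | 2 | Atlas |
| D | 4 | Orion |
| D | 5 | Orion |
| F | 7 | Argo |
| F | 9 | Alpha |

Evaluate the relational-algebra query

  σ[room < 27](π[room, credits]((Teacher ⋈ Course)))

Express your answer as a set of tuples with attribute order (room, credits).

{(12, 2), (12, 5), (17, 7), (17, 9), (9, 2), (9, 4), (9, 5)}

Joining Teacher and Course on grade yields {(11, 9, D, 2, Atlas), (11, 9, D, 4, Orion), (11, 9, D, 5, Orion), (16, 17, F, 7, Argo), (16, 17, F, 9, Alpha), (27, 12, B, 2, Orion), (27, 12, B, 5, Omega), (3, 31, F, 7, Argo), (3, 31, F, 9, Alpha)}.
Projecting to room, credits: {(12, 2), (12, 5), (17, 7), (17, 9), (31, 7), (31, 9), (9, 2), (9, 4), (9, 5)}
Selection room < 27: {(12, 2), (12, 5), (17, 7), (17, 9), (9, 2), (9, 4), (9, 5)}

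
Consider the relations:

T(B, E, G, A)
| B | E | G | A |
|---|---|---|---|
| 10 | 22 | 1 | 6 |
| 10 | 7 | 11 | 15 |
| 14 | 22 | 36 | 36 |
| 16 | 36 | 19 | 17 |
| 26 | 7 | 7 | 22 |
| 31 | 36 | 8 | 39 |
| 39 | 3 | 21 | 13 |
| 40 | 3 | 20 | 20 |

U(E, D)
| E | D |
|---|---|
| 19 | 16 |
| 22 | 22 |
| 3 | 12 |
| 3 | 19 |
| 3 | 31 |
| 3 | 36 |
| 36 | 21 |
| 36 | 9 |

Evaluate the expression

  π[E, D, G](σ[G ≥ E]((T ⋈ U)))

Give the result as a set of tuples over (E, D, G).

{(22, 22, 36), (3, 12, 20), (3, 12, 21), (3, 19, 20), (3, 19, 21), (3, 31, 20), (3, 31, 21), (3, 36, 20), (3, 36, 21)}

T ⋈ U (natural join on E): {(10, 22, 1, 6, 22), (14, 22, 36, 36, 22), (16, 36, 19, 17, 21), (16, 36, 19, 17, 9), (31, 36, 8, 39, 21), (31, 36, 8, 39, 9), (39, 3, 21, 13, 12), (39, 3, 21, 13, 19), (39, 3, 21, 13, 31), (39, 3, 21, 13, 36), (40, 3, 20, 20, 12), (40, 3, 20, 20, 19), (40, 3, 20, 20, 31), (40, 3, 20, 20, 36)}
Filtering on G ≥ E leaves {(14, 22, 36, 36, 22), (39, 3, 21, 13, 12), (39, 3, 21, 13, 19), (39, 3, 21, 13, 31), (39, 3, 21, 13, 36), (40, 3, 20, 20, 12), (40, 3, 20, 20, 19), (40, 3, 20, 20, 31), (40, 3, 20, 20, 36)}.
π[E, D, G]: project onto (E, D, G) → {(22, 22, 36), (3, 12, 20), (3, 12, 21), (3, 19, 20), (3, 19, 21), (3, 31, 20), (3, 31, 21), (3, 36, 20), (3, 36, 21)}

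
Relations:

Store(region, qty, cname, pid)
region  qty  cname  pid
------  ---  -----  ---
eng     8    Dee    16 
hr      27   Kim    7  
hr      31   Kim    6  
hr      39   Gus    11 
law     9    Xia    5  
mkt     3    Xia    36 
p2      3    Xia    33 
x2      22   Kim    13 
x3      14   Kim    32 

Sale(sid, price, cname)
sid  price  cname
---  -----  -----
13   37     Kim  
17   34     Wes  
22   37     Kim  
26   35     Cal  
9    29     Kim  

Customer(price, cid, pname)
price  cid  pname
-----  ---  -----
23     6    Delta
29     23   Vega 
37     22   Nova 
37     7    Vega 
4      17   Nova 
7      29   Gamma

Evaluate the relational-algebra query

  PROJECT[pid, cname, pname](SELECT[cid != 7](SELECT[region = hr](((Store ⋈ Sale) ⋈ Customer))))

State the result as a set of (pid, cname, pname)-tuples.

Joining Store and Sale on cname yields {(hr, 27, Kim, 7, 13, 37), (hr, 27, Kim, 7, 22, 37), (hr, 27, Kim, 7, 9, 29), (hr, 31, Kim, 6, 13, 37), (hr, 31, Kim, 6, 22, 37), (hr, 31, Kim, 6, 9, 29), (x2, 22, Kim, 13, 13, 37), (x2, 22, Kim, 13, 22, 37), (x2, 22, Kim, 13, 9, 29), (x3, 14, Kim, 32, 13, 37), (x3, 14, Kim, 32, 22, 37), (x3, 14, Kim, 32, 9, 29)}.
Joining (Store ⋈ Sale) and Customer on price yields {(hr, 27, Kim, 7, 13, 37, 22, Nova), (hr, 27, Kim, 7, 13, 37, 7, Vega), (hr, 27, Kim, 7, 22, 37, 22, Nova), (hr, 27, Kim, 7, 22, 37, 7, Vega), (hr, 27, Kim, 7, 9, 29, 23, Vega), (hr, 31, Kim, 6, 13, 37, 22, Nova), (hr, 31, Kim, 6, 13, 37, 7, Vega), (hr, 31, Kim, 6, 22, 37, 22, Nova), (hr, 31, Kim, 6, 22, 37, 7, Vega), (hr, 31, Kim, 6, 9, 29, 23, Vega), (x2, 22, Kim, 13, 13, 37, 22, Nova), (x2, 22, Kim, 13, 13, 37, 7, Vega), (x2, 22, Kim, 13, 22, 37, 22, Nova), (x2, 22, Kim, 13, 22, 37, 7, Vega), (x2, 22, Kim, 13, 9, 29, 23, Vega), (x3, 14, Kim, 32, 13, 37, 22, Nova), (x3, 14, Kim, 32, 13, 37, 7, Vega), (x3, 14, Kim, 32, 22, 37, 22, Nova), (x3, 14, Kim, 32, 22, 37, 7, Vega), (x3, 14, Kim, 32, 9, 29, 23, Vega)}.
σ[region = hr]: keep tuples satisfying region = hr → {(hr, 27, Kim, 7, 13, 37, 22, Nova), (hr, 27, Kim, 7, 13, 37, 7, Vega), (hr, 27, Kim, 7, 22, 37, 22, Nova), (hr, 27, Kim, 7, 22, 37, 7, Vega), (hr, 27, Kim, 7, 9, 29, 23, Vega), (hr, 31, Kim, 6, 13, 37, 22, Nova), (hr, 31, Kim, 6, 13, 37, 7, Vega), (hr, 31, Kim, 6, 22, 37, 22, Nova), (hr, 31, Kim, 6, 22, 37, 7, Vega), (hr, 31, Kim, 6, 9, 29, 23, Vega)}
σ[cid != 7]: keep tuples satisfying cid != 7 → {(hr, 27, Kim, 7, 13, 37, 22, Nova), (hr, 27, Kim, 7, 22, 37, 22, Nova), (hr, 27, Kim, 7, 9, 29, 23, Vega), (hr, 31, Kim, 6, 13, 37, 22, Nova), (hr, 31, Kim, 6, 22, 37, 22, Nova), (hr, 31, Kim, 6, 9, 29, 23, Vega)}
π_{pid, cname, pname} gives {(6, Kim, Nova), (6, Kim, Vega), (7, Kim, Nova), (7, Kim, Vega)} (2 duplicate(s) eliminated).

{(6, Kim, Nova), (6, Kim, Vega), (7, Kim, Nova), (7, Kim, Vega)}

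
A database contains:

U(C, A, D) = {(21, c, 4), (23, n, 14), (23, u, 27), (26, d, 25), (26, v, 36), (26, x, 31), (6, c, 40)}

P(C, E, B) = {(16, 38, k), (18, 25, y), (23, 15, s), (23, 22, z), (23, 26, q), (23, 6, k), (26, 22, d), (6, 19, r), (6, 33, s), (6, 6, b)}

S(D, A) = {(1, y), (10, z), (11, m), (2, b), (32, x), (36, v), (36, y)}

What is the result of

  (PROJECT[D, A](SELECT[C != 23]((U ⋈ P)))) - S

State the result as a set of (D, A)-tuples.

Natural join on C: {(23, n, 14, 15, s), (23, n, 14, 22, z), (23, n, 14, 26, q), (23, n, 14, 6, k), (23, u, 27, 15, s), (23, u, 27, 22, z), (23, u, 27, 26, q), (23, u, 27, 6, k), (26, d, 25, 22, d), (26, v, 36, 22, d), (26, x, 31, 22, d), (6, c, 40, 19, r), (6, c, 40, 33, s), (6, c, 40, 6, b)}
Selection C != 23: {(26, d, 25, 22, d), (26, v, 36, 22, d), (26, x, 31, 22, d), (6, c, 40, 19, r), (6, c, 40, 33, s), (6, c, 40, 6, b)}
π[D, A]: project onto (D, A) (2 duplicate(s) eliminated) → {(25, d), (31, x), (36, v), (40, c)}
Taking the difference: {(25, d), (31, x), (40, c)}

{(25, d), (31, x), (40, c)}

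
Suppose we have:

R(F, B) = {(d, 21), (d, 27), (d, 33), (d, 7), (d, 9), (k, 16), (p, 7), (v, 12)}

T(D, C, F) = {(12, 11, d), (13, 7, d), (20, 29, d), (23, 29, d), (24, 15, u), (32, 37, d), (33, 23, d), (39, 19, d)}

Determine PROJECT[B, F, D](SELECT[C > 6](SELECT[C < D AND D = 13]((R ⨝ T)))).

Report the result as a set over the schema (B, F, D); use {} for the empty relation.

{(21, d, 13), (27, d, 13), (33, d, 13), (7, d, 13), (9, d, 13)}

Natural join on F: {(d, 21, 12, 11), (d, 21, 13, 7), (d, 21, 20, 29), (d, 21, 23, 29), (d, 21, 32, 37), (d, 21, 33, 23), (d, 21, 39, 19), (d, 27, 12, 11), (d, 27, 13, 7), (d, 27, 20, 29), (d, 27, 23, 29), (d, 27, 32, 37), (d, 27, 33, 23), (d, 27, 39, 19), (d, 33, 12, 11), (d, 33, 13, 7), (d, 33, 20, 29), (d, 33, 23, 29), (d, 33, 32, 37), (d, 33, 33, 23), (d, 33, 39, 19), (d, 7, 12, 11), (d, 7, 13, 7), (d, 7, 20, 29), (d, 7, 23, 29), (d, 7, 32, 37), (d, 7, 33, 23), (d, 7, 39, 19), (d, 9, 12, 11), (d, 9, 13, 7), (d, 9, 20, 29), (d, 9, 23, 29), (d, 9, 32, 37), (d, 9, 33, 23), (d, 9, 39, 19)}
σ[C < D AND D = 13]: keep tuples satisfying C < D AND D = 13 → {(d, 21, 13, 7), (d, 27, 13, 7), (d, 33, 13, 7), (d, 7, 13, 7), (d, 9, 13, 7)}
σ[C > 6]: keep tuples satisfying C > 6 → {(d, 21, 13, 7), (d, 27, 13, 7), (d, 33, 13, 7), (d, 7, 13, 7), (d, 9, 13, 7)}
Keep only column(s) B, F, D: {(21, d, 13), (27, d, 13), (33, d, 13), (7, d, 13), (9, d, 13)}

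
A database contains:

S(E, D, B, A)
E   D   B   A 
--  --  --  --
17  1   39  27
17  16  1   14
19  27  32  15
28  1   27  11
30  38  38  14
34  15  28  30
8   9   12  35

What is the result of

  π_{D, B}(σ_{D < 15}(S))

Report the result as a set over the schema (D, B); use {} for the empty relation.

σ[D < 15]: keep tuples satisfying D < 15 → {(17, 1, 39, 27), (28, 1, 27, 11), (8, 9, 12, 35)}
Projecting to D, B: {(1, 27), (1, 39), (9, 12)}

{(1, 27), (1, 39), (9, 12)}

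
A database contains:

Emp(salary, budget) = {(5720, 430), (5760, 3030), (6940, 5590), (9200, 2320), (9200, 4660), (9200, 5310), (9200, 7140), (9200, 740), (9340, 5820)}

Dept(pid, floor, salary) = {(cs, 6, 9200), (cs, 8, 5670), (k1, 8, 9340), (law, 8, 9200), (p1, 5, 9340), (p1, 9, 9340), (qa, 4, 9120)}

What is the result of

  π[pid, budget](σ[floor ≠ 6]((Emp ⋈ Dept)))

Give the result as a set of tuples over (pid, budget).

{(k1, 5820), (law, 2320), (law, 4660), (law, 5310), (law, 7140), (law, 740), (p1, 5820)}

Natural join on salary: {(9200, 2320, cs, 6), (9200, 2320, law, 8), (9200, 4660, cs, 6), (9200, 4660, law, 8), (9200, 5310, cs, 6), (9200, 5310, law, 8), (9200, 7140, cs, 6), (9200, 7140, law, 8), (9200, 740, cs, 6), (9200, 740, law, 8), (9340, 5820, k1, 8), (9340, 5820, p1, 5), (9340, 5820, p1, 9)}
σ[floor ≠ 6]: keep tuples satisfying floor ≠ 6 → {(9200, 2320, law, 8), (9200, 4660, law, 8), (9200, 5310, law, 8), (9200, 7140, law, 8), (9200, 740, law, 8), (9340, 5820, k1, 8), (9340, 5820, p1, 5), (9340, 5820, p1, 9)}
Keep only column(s) pid, budget (1 duplicate(s) eliminated): {(k1, 5820), (law, 2320), (law, 4660), (law, 5310), (law, 7140), (law, 740), (p1, 5820)}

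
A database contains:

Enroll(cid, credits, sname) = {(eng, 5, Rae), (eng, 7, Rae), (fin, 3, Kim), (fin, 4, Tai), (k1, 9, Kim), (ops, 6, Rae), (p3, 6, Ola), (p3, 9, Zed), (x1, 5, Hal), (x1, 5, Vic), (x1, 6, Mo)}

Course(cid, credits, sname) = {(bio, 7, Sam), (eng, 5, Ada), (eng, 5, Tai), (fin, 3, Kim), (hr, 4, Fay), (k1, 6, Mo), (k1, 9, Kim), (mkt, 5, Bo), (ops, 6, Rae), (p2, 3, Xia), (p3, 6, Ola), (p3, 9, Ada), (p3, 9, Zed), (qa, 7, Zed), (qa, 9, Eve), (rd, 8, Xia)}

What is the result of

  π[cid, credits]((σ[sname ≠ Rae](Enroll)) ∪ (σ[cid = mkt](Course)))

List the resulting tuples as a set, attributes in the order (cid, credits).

{(fin, 3), (fin, 4), (k1, 9), (mkt, 5), (p3, 6), (p3, 9), (x1, 5), (x1, 6)}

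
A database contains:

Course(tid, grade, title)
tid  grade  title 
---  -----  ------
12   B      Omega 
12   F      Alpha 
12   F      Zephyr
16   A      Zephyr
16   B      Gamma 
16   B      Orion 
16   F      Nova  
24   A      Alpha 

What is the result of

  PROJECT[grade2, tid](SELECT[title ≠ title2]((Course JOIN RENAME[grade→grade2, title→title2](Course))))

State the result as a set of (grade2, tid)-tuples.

ρ[grade→grade2, title→title2]: schema becomes (tid, grade2, title2); tuples unchanged.
Natural join on tid: {(12, B, Omega, B, Omega), (12, B, Omega, F, Alpha), (12, B, Omega, F, Zephyr), (12, F, Alpha, B, Omega), (12, F, Alpha, F, Alpha), (12, F, Alpha, F, Zephyr), (12, F, Zephyr, B, Omega), (12, F, Zephyr, F, Alpha), (12, F, Zephyr, F, Zephyr), (16, A, Zephyr, A, Zephyr), (16, A, Zephyr, B, Gamma), (16, A, Zephyr, B, Orion), (16, A, Zephyr, F, Nova), (16, B, Gamma, A, Zephyr), (16, B, Gamma, B, Gamma), (16, B, Gamma, B, Orion), (16, B, Gamma, F, Nova), (16, B, Orion, A, Zephyr), (16, B, Orion, B, Gamma), (16, B, Orion, B, Orion), (16, B, Orion, F, Nova), (16, F, Nova, A, Zephyr), (16, F, Nova, B, Gamma), (16, F, Nova, B, Orion), (16, F, Nova, F, Nova), (24, A, Alpha, A, Alpha)}
Apply σ_{title ≠ title2}; surviving tuples: {(12, B, Omega, F, Alpha), (12, B, Omega, F, Zephyr), (12, F, Alpha, B, Omega), (12, F, Alpha, F, Zephyr), (12, F, Zephyr, B, Omega), (12, F, Zephyr, F, Alpha), (16, A, Zephyr, B, Gamma), (16, A, Zephyr, B, Orion), (16, A, Zephyr, F, Nova), (16, B, Gamma, A, Zephyr), (16, B, Gamma, B, Orion), (16, B, Gamma, F, Nova), (16, B, Orion, A, Zephyr), (16, B, Orion, B, Gamma), (16, B, Orion, F, Nova), (16, F, Nova, A, Zephyr), (16, F, Nova, B, Gamma), (16, F, Nova, B, Orion)}
Projecting to grade2, tid (13 duplicate(s) eliminated): {(A, 16), (B, 12), (B, 16), (F, 12), (F, 16)}

{(A, 16), (B, 12), (B, 16), (F, 12), (F, 16)}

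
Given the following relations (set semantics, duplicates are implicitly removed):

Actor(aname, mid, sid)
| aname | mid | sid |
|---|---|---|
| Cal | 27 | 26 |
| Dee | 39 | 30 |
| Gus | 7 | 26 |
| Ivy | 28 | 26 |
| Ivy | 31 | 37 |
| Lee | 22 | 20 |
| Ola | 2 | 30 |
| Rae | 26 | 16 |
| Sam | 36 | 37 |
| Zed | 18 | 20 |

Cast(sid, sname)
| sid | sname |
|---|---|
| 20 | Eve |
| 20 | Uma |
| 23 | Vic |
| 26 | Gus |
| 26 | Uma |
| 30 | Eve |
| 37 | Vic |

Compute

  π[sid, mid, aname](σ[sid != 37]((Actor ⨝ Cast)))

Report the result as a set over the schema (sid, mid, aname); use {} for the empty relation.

Joining Actor and Cast on sid yields {(Cal, 27, 26, Gus), (Cal, 27, 26, Uma), (Dee, 39, 30, Eve), (Gus, 7, 26, Gus), (Gus, 7, 26, Uma), (Ivy, 28, 26, Gus), (Ivy, 28, 26, Uma), (Ivy, 31, 37, Vic), (Lee, 22, 20, Eve), (Lee, 22, 20, Uma), (Ola, 2, 30, Eve), (Sam, 36, 37, Vic), (Zed, 18, 20, Eve), (Zed, 18, 20, Uma)}.
Filtering on sid != 37 leaves {(Cal, 27, 26, Gus), (Cal, 27, 26, Uma), (Dee, 39, 30, Eve), (Gus, 7, 26, Gus), (Gus, 7, 26, Uma), (Ivy, 28, 26, Gus), (Ivy, 28, 26, Uma), (Lee, 22, 20, Eve), (Lee, 22, 20, Uma), (Ola, 2, 30, Eve), (Zed, 18, 20, Eve), (Zed, 18, 20, Uma)}.
Keep only column(s) sid, mid, aname (5 duplicate(s) eliminated): {(20, 18, Zed), (20, 22, Lee), (26, 27, Cal), (26, 28, Ivy), (26, 7, Gus), (30, 2, Ola), (30, 39, Dee)}

{(20, 18, Zed), (20, 22, Lee), (26, 27, Cal), (26, 28, Ivy), (26, 7, Gus), (30, 2, Ola), (30, 39, Dee)}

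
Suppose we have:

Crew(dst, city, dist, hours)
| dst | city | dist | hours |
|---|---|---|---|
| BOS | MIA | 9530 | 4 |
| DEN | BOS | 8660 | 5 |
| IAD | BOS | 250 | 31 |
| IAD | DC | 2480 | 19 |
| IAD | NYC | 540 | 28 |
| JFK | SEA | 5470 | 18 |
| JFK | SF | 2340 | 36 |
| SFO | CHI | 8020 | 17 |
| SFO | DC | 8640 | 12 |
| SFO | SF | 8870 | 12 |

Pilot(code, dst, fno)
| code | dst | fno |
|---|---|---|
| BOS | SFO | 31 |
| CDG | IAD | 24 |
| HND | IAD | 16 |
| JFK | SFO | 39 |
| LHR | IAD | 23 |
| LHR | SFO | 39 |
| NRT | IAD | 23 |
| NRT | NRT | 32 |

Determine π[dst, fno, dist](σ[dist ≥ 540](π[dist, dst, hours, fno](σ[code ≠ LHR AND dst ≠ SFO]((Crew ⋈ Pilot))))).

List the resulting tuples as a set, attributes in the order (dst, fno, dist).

Crew ⋈ Pilot (natural join on dst): {(IAD, BOS, 250, 31, CDG, 24), (IAD, BOS, 250, 31, HND, 16), (IAD, BOS, 250, 31, LHR, 23), (IAD, BOS, 250, 31, NRT, 23), (IAD, DC, 2480, 19, CDG, 24), (IAD, DC, 2480, 19, HND, 16), (IAD, DC, 2480, 19, LHR, 23), (IAD, DC, 2480, 19, NRT, 23), (IAD, NYC, 540, 28, CDG, 24), (IAD, NYC, 540, 28, HND, 16), (IAD, NYC, 540, 28, LHR, 23), (IAD, NYC, 540, 28, NRT, 23), (SFO, CHI, 8020, 17, BOS, 31), (SFO, CHI, 8020, 17, JFK, 39), (SFO, CHI, 8020, 17, LHR, 39), (SFO, DC, 8640, 12, BOS, 31), (SFO, DC, 8640, 12, JFK, 39), (SFO, DC, 8640, 12, LHR, 39), (SFO, SF, 8870, 12, BOS, 31), (SFO, SF, 8870, 12, JFK, 39), (SFO, SF, 8870, 12, LHR, 39)}
Filtering on code ≠ LHR AND dst ≠ SFO leaves {(IAD, BOS, 250, 31, CDG, 24), (IAD, BOS, 250, 31, HND, 16), (IAD, BOS, 250, 31, NRT, 23), (IAD, DC, 2480, 19, CDG, 24), (IAD, DC, 2480, 19, HND, 16), (IAD, DC, 2480, 19, NRT, 23), (IAD, NYC, 540, 28, CDG, 24), (IAD, NYC, 540, 28, HND, 16), (IAD, NYC, 540, 28, NRT, 23)}.
π[dist, dst, hours, fno]: project onto (dist, dst, hours, fno) → {(2480, IAD, 19, 16), (2480, IAD, 19, 23), (2480, IAD, 19, 24), (250, IAD, 31, 16), (250, IAD, 31, 23), (250, IAD, 31, 24), (540, IAD, 28, 16), (540, IAD, 28, 23), (540, IAD, 28, 24)}
Filtering on dist ≥ 540 leaves {(2480, IAD, 19, 16), (2480, IAD, 19, 23), (2480, IAD, 19, 24), (540, IAD, 28, 16), (540, IAD, 28, 23), (540, IAD, 28, 24)}.
π[dst, fno, dist]: project onto (dst, fno, dist) → {(IAD, 16, 2480), (IAD, 16, 540), (IAD, 23, 2480), (IAD, 23, 540), (IAD, 24, 2480), (IAD, 24, 540)}

{(IAD, 16, 2480), (IAD, 16, 540), (IAD, 23, 2480), (IAD, 23, 540), (IAD, 24, 2480), (IAD, 24, 540)}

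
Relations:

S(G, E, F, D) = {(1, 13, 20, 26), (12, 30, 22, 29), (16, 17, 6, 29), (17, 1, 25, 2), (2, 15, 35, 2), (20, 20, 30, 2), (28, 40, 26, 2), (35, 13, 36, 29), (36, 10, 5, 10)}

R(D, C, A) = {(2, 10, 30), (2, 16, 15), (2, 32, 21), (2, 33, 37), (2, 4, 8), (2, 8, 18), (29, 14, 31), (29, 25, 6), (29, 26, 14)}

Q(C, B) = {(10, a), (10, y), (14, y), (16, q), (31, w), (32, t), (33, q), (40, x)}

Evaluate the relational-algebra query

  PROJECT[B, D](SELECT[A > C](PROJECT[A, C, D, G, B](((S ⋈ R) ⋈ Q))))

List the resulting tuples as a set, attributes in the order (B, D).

{(a, 2), (q, 2), (y, 2), (y, 29)}

Natural join on D: {(12, 30, 22, 29, 14, 31), (12, 30, 22, 29, 25, 6), (12, 30, 22, 29, 26, 14), (16, 17, 6, 29, 14, 31), (16, 17, 6, 29, 25, 6), (16, 17, 6, 29, 26, 14), (17, 1, 25, 2, 10, 30), (17, 1, 25, 2, 16, 15), (17, 1, 25, 2, 32, 21), (17, 1, 25, 2, 33, 37), (17, 1, 25, 2, 4, 8), (17, 1, 25, 2, 8, 18), (2, 15, 35, 2, 10, 30), (2, 15, 35, 2, 16, 15), (2, 15, 35, 2, 32, 21), (2, 15, 35, 2, 33, 37), (2, 15, 35, 2, 4, 8), (2, 15, 35, 2, 8, 18), (20, 20, 30, 2, 10, 30), (20, 20, 30, 2, 16, 15), (20, 20, 30, 2, 32, 21), (20, 20, 30, 2, 33, 37), (20, 20, 30, 2, 4, 8), (20, 20, 30, 2, 8, 18), (28, 40, 26, 2, 10, 30), (28, 40, 26, 2, 16, 15), (28, 40, 26, 2, 32, 21), (28, 40, 26, 2, 33, 37), (28, 40, 26, 2, 4, 8), (28, 40, 26, 2, 8, 18), (35, 13, 36, 29, 14, 31), (35, 13, 36, 29, 25, 6), (35, 13, 36, 29, 26, 14)}
Natural join on C: {(12, 30, 22, 29, 14, 31, y), (16, 17, 6, 29, 14, 31, y), (17, 1, 25, 2, 10, 30, a), (17, 1, 25, 2, 10, 30, y), (17, 1, 25, 2, 16, 15, q), (17, 1, 25, 2, 32, 21, t), (17, 1, 25, 2, 33, 37, q), (2, 15, 35, 2, 10, 30, a), (2, 15, 35, 2, 10, 30, y), (2, 15, 35, 2, 16, 15, q), (2, 15, 35, 2, 32, 21, t), (2, 15, 35, 2, 33, 37, q), (20, 20, 30, 2, 10, 30, a), (20, 20, 30, 2, 10, 30, y), (20, 20, 30, 2, 16, 15, q), (20, 20, 30, 2, 32, 21, t), (20, 20, 30, 2, 33, 37, q), (28, 40, 26, 2, 10, 30, a), (28, 40, 26, 2, 10, 30, y), (28, 40, 26, 2, 16, 15, q), (28, 40, 26, 2, 32, 21, t), (28, 40, 26, 2, 33, 37, q), (35, 13, 36, 29, 14, 31, y)}
π[A, C, D, G, B]: project onto (A, C, D, G, B) → {(15, 16, 2, 17, q), (15, 16, 2, 2, q), (15, 16, 2, 20, q), (15, 16, 2, 28, q), (21, 32, 2, 17, t), (21, 32, 2, 2, t), (21, 32, 2, 20, t), (21, 32, 2, 28, t), (30, 10, 2, 17, a), (30, 10, 2, 17, y), (30, 10, 2, 2, a), (30, 10, 2, 2, y), (30, 10, 2, 20, a), (30, 10, 2, 20, y), (30, 10, 2, 28, a), (30, 10, 2, 28, y), (31, 14, 29, 12, y), (31, 14, 29, 16, y), (31, 14, 29, 35, y), (37, 33, 2, 17, q), (37, 33, 2, 2, q), (37, 33, 2, 20, q), (37, 33, 2, 28, q)}
σ[A > C]: keep tuples satisfying A > C → {(30, 10, 2, 17, a), (30, 10, 2, 17, y), (30, 10, 2, 2, a), (30, 10, 2, 2, y), (30, 10, 2, 20, a), (30, 10, 2, 20, y), (30, 10, 2, 28, a), (30, 10, 2, 28, y), (31, 14, 29, 12, y), (31, 14, 29, 16, y), (31, 14, 29, 35, y), (37, 33, 2, 17, q), (37, 33, 2, 2, q), (37, 33, 2, 20, q), (37, 33, 2, 28, q)}
π[B, D]: project onto (B, D) (11 duplicate(s) eliminated) → {(a, 2), (q, 2), (y, 2), (y, 29)}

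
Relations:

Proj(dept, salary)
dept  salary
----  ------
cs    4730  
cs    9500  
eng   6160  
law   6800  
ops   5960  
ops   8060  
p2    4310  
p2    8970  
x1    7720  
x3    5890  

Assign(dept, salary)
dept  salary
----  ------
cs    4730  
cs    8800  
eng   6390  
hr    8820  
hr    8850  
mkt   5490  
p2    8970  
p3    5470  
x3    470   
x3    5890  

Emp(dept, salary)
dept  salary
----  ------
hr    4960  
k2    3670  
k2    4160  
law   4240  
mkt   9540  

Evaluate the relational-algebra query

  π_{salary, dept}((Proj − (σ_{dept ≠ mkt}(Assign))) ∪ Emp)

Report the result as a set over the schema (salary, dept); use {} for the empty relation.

{(3670, k2), (4160, k2), (4240, law), (4310, p2), (4960, hr), (5960, ops), (6160, eng), (6800, law), (7720, x1), (8060, ops), (9500, cs), (9540, mkt)}

Apply σ_{dept ≠ mkt}; surviving tuples: {(cs, 4730), (cs, 8800), (eng, 6390), (hr, 8820), (hr, 8850), (p2, 8970), (p3, 5470), (x3, 470), (x3, 5890)}
Taking the difference: {(cs, 9500), (eng, 6160), (law, 6800), (ops, 5960), (ops, 8060), (p2, 4310), (x1, 7720)}
Taking the union: {(cs, 9500), (eng, 6160), (hr, 4960), (k2, 3670), (k2, 4160), (law, 4240), (law, 6800), (mkt, 9540), (ops, 5960), (ops, 8060), (p2, 4310), (x1, 7720)}
π[salary, dept]: project onto (salary, dept) → {(3670, k2), (4160, k2), (4240, law), (4310, p2), (4960, hr), (5960, ops), (6160, eng), (6800, law), (7720, x1), (8060, ops), (9500, cs), (9540, mkt)}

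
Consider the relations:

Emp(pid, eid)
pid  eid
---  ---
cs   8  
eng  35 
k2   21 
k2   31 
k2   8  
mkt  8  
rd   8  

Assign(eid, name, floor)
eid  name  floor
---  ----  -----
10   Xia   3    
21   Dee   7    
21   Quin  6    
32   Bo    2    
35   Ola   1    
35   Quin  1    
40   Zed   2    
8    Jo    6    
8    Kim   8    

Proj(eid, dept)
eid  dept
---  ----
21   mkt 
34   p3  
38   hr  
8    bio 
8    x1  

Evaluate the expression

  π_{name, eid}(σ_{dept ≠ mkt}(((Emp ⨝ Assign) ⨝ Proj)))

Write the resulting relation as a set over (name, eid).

{(Jo, 8), (Kim, 8)}

Natural join on eid: {(cs, 8, Jo, 6), (cs, 8, Kim, 8), (eng, 35, Ola, 1), (eng, 35, Quin, 1), (k2, 21, Dee, 7), (k2, 21, Quin, 6), (k2, 8, Jo, 6), (k2, 8, Kim, 8), (mkt, 8, Jo, 6), (mkt, 8, Kim, 8), (rd, 8, Jo, 6), (rd, 8, Kim, 8)}
Natural join on eid: {(cs, 8, Jo, 6, bio), (cs, 8, Jo, 6, x1), (cs, 8, Kim, 8, bio), (cs, 8, Kim, 8, x1), (k2, 21, Dee, 7, mkt), (k2, 21, Quin, 6, mkt), (k2, 8, Jo, 6, bio), (k2, 8, Jo, 6, x1), (k2, 8, Kim, 8, bio), (k2, 8, Kim, 8, x1), (mkt, 8, Jo, 6, bio), (mkt, 8, Jo, 6, x1), (mkt, 8, Kim, 8, bio), (mkt, 8, Kim, 8, x1), (rd, 8, Jo, 6, bio), (rd, 8, Jo, 6, x1), (rd, 8, Kim, 8, bio), (rd, 8, Kim, 8, x1)}
Apply σ_{dept ≠ mkt}; surviving tuples: {(cs, 8, Jo, 6, bio), (cs, 8, Jo, 6, x1), (cs, 8, Kim, 8, bio), (cs, 8, Kim, 8, x1), (k2, 8, Jo, 6, bio), (k2, 8, Jo, 6, x1), (k2, 8, Kim, 8, bio), (k2, 8, Kim, 8, x1), (mkt, 8, Jo, 6, bio), (mkt, 8, Jo, 6, x1), (mkt, 8, Kim, 8, bio), (mkt, 8, Kim, 8, x1), (rd, 8, Jo, 6, bio), (rd, 8, Jo, 6, x1), (rd, 8, Kim, 8, bio), (rd, 8, Kim, 8, x1)}
π[name, eid]: project onto (name, eid) (14 duplicate(s) eliminated) → {(Jo, 8), (Kim, 8)}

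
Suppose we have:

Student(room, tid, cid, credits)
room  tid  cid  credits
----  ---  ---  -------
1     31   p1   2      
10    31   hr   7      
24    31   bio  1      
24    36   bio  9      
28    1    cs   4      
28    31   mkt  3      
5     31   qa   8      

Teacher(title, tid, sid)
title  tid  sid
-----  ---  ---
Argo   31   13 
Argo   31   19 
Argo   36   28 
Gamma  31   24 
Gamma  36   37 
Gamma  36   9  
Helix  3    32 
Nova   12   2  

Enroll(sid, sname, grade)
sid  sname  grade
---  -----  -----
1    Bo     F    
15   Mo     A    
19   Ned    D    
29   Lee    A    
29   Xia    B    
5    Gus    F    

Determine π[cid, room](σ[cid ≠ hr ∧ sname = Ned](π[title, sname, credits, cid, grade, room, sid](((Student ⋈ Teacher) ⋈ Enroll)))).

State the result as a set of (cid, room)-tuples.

Student ⋈ Teacher (natural join on tid): {(1, 31, p1, 2, Argo, 13), (1, 31, p1, 2, Argo, 19), (1, 31, p1, 2, Gamma, 24), (10, 31, hr, 7, Argo, 13), (10, 31, hr, 7, Argo, 19), (10, 31, hr, 7, Gamma, 24), (24, 31, bio, 1, Argo, 13), (24, 31, bio, 1, Argo, 19), (24, 31, bio, 1, Gamma, 24), (24, 36, bio, 9, Argo, 28), (24, 36, bio, 9, Gamma, 37), (24, 36, bio, 9, Gamma, 9), (28, 31, mkt, 3, Argo, 13), (28, 31, mkt, 3, Argo, 19), (28, 31, mkt, 3, Gamma, 24), (5, 31, qa, 8, Argo, 13), (5, 31, qa, 8, Argo, 19), (5, 31, qa, 8, Gamma, 24)}
(Student ⋈ Teacher) ⋈ Enroll (natural join on sid): {(1, 31, p1, 2, Argo, 19, Ned, D), (10, 31, hr, 7, Argo, 19, Ned, D), (24, 31, bio, 1, Argo, 19, Ned, D), (28, 31, mkt, 3, Argo, 19, Ned, D), (5, 31, qa, 8, Argo, 19, Ned, D)}
π_{title, sname, credits, cid, grade, room, sid} gives {(Argo, Ned, 1, bio, D, 24, 19), (Argo, Ned, 2, p1, D, 1, 19), (Argo, Ned, 3, mkt, D, 28, 19), (Argo, Ned, 7, hr, D, 10, 19), (Argo, Ned, 8, qa, D, 5, 19)}.
Selection cid ≠ hr ∧ sname = Ned: {(Argo, Ned, 1, bio, D, 24, 19), (Argo, Ned, 2, p1, D, 1, 19), (Argo, Ned, 3, mkt, D, 28, 19), (Argo, Ned, 8, qa, D, 5, 19)}
π_{cid, room} gives {(bio, 24), (mkt, 28), (p1, 1), (qa, 5)}.

{(bio, 24), (mkt, 28), (p1, 1), (qa, 5)}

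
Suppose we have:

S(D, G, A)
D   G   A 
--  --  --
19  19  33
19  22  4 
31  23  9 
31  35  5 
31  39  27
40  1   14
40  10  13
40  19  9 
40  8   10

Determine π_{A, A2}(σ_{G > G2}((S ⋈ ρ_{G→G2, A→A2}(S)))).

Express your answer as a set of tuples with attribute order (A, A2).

ρ[G→G2, A→A2]: schema becomes (D, G2, A2); tuples unchanged.
S ⋈ ρ_{G→G2, A→A2}(S) (natural join on D): {(19, 19, 33, 19, 33), (19, 19, 33, 22, 4), (19, 22, 4, 19, 33), (19, 22, 4, 22, 4), (31, 23, 9, 23, 9), (31, 23, 9, 35, 5), (31, 23, 9, 39, 27), (31, 35, 5, 23, 9), (31, 35, 5, 35, 5), (31, 35, 5, 39, 27), (31, 39, 27, 23, 9), (31, 39, 27, 35, 5), (31, 39, 27, 39, 27), (40, 1, 14, 1, 14), (40, 1, 14, 10, 13), (40, 1, 14, 19, 9), (40, 1, 14, 8, 10), (40, 10, 13, 1, 14), (40, 10, 13, 10, 13), (40, 10, 13, 19, 9), (40, 10, 13, 8, 10), (40, 19, 9, 1, 14), (40, 19, 9, 10, 13), (40, 19, 9, 19, 9), (40, 19, 9, 8, 10), (40, 8, 10, 1, 14), (40, 8, 10, 10, 13), (40, 8, 10, 19, 9), (40, 8, 10, 8, 10)}
Filtering on G > G2 leaves {(19, 22, 4, 19, 33), (31, 35, 5, 23, 9), (31, 39, 27, 23, 9), (31, 39, 27, 35, 5), (40, 10, 13, 1, 14), (40, 10, 13, 8, 10), (40, 19, 9, 1, 14), (40, 19, 9, 10, 13), (40, 19, 9, 8, 10), (40, 8, 10, 1, 14)}.
Keep only column(s) A, A2: {(10, 14), (13, 10), (13, 14), (27, 5), (27, 9), (4, 33), (5, 9), (9, 10), (9, 13), (9, 14)}

{(10, 14), (13, 10), (13, 14), (27, 5), (27, 9), (4, 33), (5, 9), (9, 10), (9, 13), (9, 14)}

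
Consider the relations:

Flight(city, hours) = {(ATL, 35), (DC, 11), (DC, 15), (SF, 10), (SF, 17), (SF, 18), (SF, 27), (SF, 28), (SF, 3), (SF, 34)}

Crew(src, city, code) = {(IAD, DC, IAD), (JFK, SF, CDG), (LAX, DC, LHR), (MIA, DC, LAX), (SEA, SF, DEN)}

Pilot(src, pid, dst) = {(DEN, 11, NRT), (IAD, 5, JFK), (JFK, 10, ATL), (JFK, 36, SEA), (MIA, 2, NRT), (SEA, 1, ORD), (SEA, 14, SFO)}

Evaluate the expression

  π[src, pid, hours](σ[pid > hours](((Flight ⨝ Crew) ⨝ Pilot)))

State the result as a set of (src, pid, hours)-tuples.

{(JFK, 10, 3), (JFK, 36, 10), (JFK, 36, 17), (JFK, 36, 18), (JFK, 36, 27), (JFK, 36, 28), (JFK, 36, 3), (JFK, 36, 34), (SEA, 14, 10), (SEA, 14, 3)}

Natural join on city: {(DC, 11, IAD, IAD), (DC, 11, LAX, LHR), (DC, 11, MIA, LAX), (DC, 15, IAD, IAD), (DC, 15, LAX, LHR), (DC, 15, MIA, LAX), (SF, 10, JFK, CDG), (SF, 10, SEA, DEN), (SF, 17, JFK, CDG), (SF, 17, SEA, DEN), (SF, 18, JFK, CDG), (SF, 18, SEA, DEN), (SF, 27, JFK, CDG), (SF, 27, SEA, DEN), (SF, 28, JFK, CDG), (SF, 28, SEA, DEN), (SF, 3, JFK, CDG), (SF, 3, SEA, DEN), (SF, 34, JFK, CDG), (SF, 34, SEA, DEN)}
Natural join on src: {(DC, 11, IAD, IAD, 5, JFK), (DC, 11, MIA, LAX, 2, NRT), (DC, 15, IAD, IAD, 5, JFK), (DC, 15, MIA, LAX, 2, NRT), (SF, 10, JFK, CDG, 10, ATL), (SF, 10, JFK, CDG, 36, SEA), (SF, 10, SEA, DEN, 1, ORD), (SF, 10, SEA, DEN, 14, SFO), (SF, 17, JFK, CDG, 10, ATL), (SF, 17, JFK, CDG, 36, SEA), (SF, 17, SEA, DEN, 1, ORD), (SF, 17, SEA, DEN, 14, SFO), (SF, 18, JFK, CDG, 10, ATL), (SF, 18, JFK, CDG, 36, SEA), (SF, 18, SEA, DEN, 1, ORD), (SF, 18, SEA, DEN, 14, SFO), (SF, 27, JFK, CDG, 10, ATL), (SF, 27, JFK, CDG, 36, SEA), (SF, 27, SEA, DEN, 1, ORD), (SF, 27, SEA, DEN, 14, SFO), (SF, 28, JFK, CDG, 10, ATL), (SF, 28, JFK, CDG, 36, SEA), (SF, 28, SEA, DEN, 1, ORD), (SF, 28, SEA, DEN, 14, SFO), (SF, 3, JFK, CDG, 10, ATL), (SF, 3, JFK, CDG, 36, SEA), (SF, 3, SEA, DEN, 1, ORD), (SF, 3, SEA, DEN, 14, SFO), (SF, 34, JFK, CDG, 10, ATL), (SF, 34, JFK, CDG, 36, SEA), (SF, 34, SEA, DEN, 1, ORD), (SF, 34, SEA, DEN, 14, SFO)}
Filtering on pid > hours leaves {(SF, 10, JFK, CDG, 36, SEA), (SF, 10, SEA, DEN, 14, SFO), (SF, 17, JFK, CDG, 36, SEA), (SF, 18, JFK, CDG, 36, SEA), (SF, 27, JFK, CDG, 36, SEA), (SF, 28, JFK, CDG, 36, SEA), (SF, 3, JFK, CDG, 10, ATL), (SF, 3, JFK, CDG, 36, SEA), (SF, 3, SEA, DEN, 14, SFO), (SF, 34, JFK, CDG, 36, SEA)}.
Projecting to src, pid, hours: {(JFK, 10, 3), (JFK, 36, 10), (JFK, 36, 17), (JFK, 36, 18), (JFK, 36, 27), (JFK, 36, 28), (JFK, 36, 3), (JFK, 36, 34), (SEA, 14, 10), (SEA, 14, 3)}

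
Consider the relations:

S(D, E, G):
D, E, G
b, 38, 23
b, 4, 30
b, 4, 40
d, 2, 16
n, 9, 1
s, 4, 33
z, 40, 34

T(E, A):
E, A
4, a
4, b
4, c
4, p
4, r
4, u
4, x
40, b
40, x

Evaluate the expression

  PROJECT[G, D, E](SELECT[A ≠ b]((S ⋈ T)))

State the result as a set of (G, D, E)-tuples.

{(30, b, 4), (33, s, 4), (34, z, 40), (40, b, 4)}

Joining S and T on E yields {(b, 4, 30, a), (b, 4, 30, b), (b, 4, 30, c), (b, 4, 30, p), (b, 4, 30, r), (b, 4, 30, u), (b, 4, 30, x), (b, 4, 40, a), (b, 4, 40, b), (b, 4, 40, c), (b, 4, 40, p), (b, 4, 40, r), (b, 4, 40, u), (b, 4, 40, x), (s, 4, 33, a), (s, 4, 33, b), (s, 4, 33, c), (s, 4, 33, p), (s, 4, 33, r), (s, 4, 33, u), (s, 4, 33, x), (z, 40, 34, b), (z, 40, 34, x)}.
Selection A ≠ b: {(b, 4, 30, a), (b, 4, 30, c), (b, 4, 30, p), (b, 4, 30, r), (b, 4, 30, u), (b, 4, 30, x), (b, 4, 40, a), (b, 4, 40, c), (b, 4, 40, p), (b, 4, 40, r), (b, 4, 40, u), (b, 4, 40, x), (s, 4, 33, a), (s, 4, 33, c), (s, 4, 33, p), (s, 4, 33, r), (s, 4, 33, u), (s, 4, 33, x), (z, 40, 34, x)}
Keep only column(s) G, D, E (15 duplicate(s) eliminated): {(30, b, 4), (33, s, 4), (34, z, 40), (40, b, 4)}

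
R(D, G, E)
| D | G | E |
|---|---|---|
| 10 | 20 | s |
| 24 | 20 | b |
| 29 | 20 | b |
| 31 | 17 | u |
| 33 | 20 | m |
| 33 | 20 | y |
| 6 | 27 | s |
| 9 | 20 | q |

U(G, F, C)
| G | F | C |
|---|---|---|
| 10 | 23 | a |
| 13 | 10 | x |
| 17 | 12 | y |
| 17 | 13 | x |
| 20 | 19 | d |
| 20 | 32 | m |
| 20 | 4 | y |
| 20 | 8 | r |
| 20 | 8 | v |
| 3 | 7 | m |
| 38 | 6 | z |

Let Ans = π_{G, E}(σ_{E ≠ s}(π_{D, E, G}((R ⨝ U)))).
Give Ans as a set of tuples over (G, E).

R ⋈ U (natural join on G): {(10, 20, s, 19, d), (10, 20, s, 32, m), (10, 20, s, 4, y), (10, 20, s, 8, r), (10, 20, s, 8, v), (24, 20, b, 19, d), (24, 20, b, 32, m), (24, 20, b, 4, y), (24, 20, b, 8, r), (24, 20, b, 8, v), (29, 20, b, 19, d), (29, 20, b, 32, m), (29, 20, b, 4, y), (29, 20, b, 8, r), (29, 20, b, 8, v), (31, 17, u, 12, y), (31, 17, u, 13, x), (33, 20, m, 19, d), (33, 20, m, 32, m), (33, 20, m, 4, y), (33, 20, m, 8, r), (33, 20, m, 8, v), (33, 20, y, 19, d), (33, 20, y, 32, m), (33, 20, y, 4, y), (33, 20, y, 8, r), (33, 20, y, 8, v), (9, 20, q, 19, d), (9, 20, q, 32, m), (9, 20, q, 4, y), (9, 20, q, 8, r), (9, 20, q, 8, v)}
Projecting to D, E, G (25 duplicate(s) eliminated): {(10, s, 20), (24, b, 20), (29, b, 20), (31, u, 17), (33, m, 20), (33, y, 20), (9, q, 20)}
σ[E ≠ s]: keep tuples satisfying E ≠ s → {(24, b, 20), (29, b, 20), (31, u, 17), (33, m, 20), (33, y, 20), (9, q, 20)}
Projecting to G, E (1 duplicate(s) eliminated): {(17, u), (20, b), (20, m), (20, q), (20, y)}

{(17, u), (20, b), (20, m), (20, q), (20, y)}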